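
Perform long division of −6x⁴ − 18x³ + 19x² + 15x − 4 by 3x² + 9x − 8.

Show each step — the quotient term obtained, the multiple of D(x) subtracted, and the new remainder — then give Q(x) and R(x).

Q(x) = −2x² + 1; R(x) = 6x + 4

Step 1: lead(−6x⁴ − 18x³ + 19x² + 15x − 4) ÷ lead(D) = −6x⁴ ÷ 3x² = −2x². Subtract (−2x²)·D = −6x⁴ − 18x³ + 16x². Remainder: 3x² + 15x − 4.
Step 2: lead(3x² + 15x − 4) ÷ lead(D) = 3x² ÷ 3x² = 1. Subtract (1)·D = 3x² + 9x − 8. Remainder: 6x + 4.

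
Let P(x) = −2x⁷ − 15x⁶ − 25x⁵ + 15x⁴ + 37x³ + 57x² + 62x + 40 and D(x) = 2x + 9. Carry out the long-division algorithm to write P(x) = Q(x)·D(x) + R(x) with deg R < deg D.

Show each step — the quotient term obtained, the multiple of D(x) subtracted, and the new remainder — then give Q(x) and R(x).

Step 1: lead(−2x⁷ − 15x⁶ − 25x⁵ + 15x⁴ + 37x³ + 57x² + 62x + 40) ÷ lead(D) = −2x⁷ ÷ 2x = −x⁶. Subtract (−x⁶)·D = −2x⁷ − 9x⁶. Remainder: −6x⁶ − 25x⁵ + 15x⁴ + 37x³ + 57x² + 62x + 40.
Step 2: lead(−6x⁶ − 25x⁵ + 15x⁴ + 37x³ + 57x² + 62x + 40) ÷ lead(D) = −6x⁶ ÷ 2x = −3x⁵. Subtract (−3x⁵)·D = −6x⁶ − 27x⁵. Remainder: 2x⁵ + 15x⁴ + 37x³ + 57x² + 62x + 40.
Step 3: lead(2x⁵ + 15x⁴ + 37x³ + 57x² + 62x + 40) ÷ lead(D) = 2x⁵ ÷ 2x = x⁴. Subtract (x⁴)·D = 2x⁵ + 9x⁴. Remainder: 6x⁴ + 37x³ + 57x² + 62x + 40.
Step 4: lead(6x⁴ + 37x³ + 57x² + 62x + 40) ÷ lead(D) = 6x⁴ ÷ 2x = 3x³. Subtract (3x³)·D = 6x⁴ + 27x³. Remainder: 10x³ + 57x² + 62x + 40.
Step 5: lead(10x³ + 57x² + 62x + 40) ÷ lead(D) = 10x³ ÷ 2x = 5x². Subtract (5x²)·D = 10x³ + 45x². Remainder: 12x² + 62x + 40.
Step 6: lead(12x² + 62x + 40) ÷ lead(D) = 12x² ÷ 2x = 6x. Subtract (6x)·D = 12x² + 54x. Remainder: 8x + 40.
Step 7: lead(8x + 40) ÷ lead(D) = 8x ÷ 2x = 4. Subtract (4)·D = 8x + 36. Remainder: 4.

Q(x) = −x⁶ − 3x⁵ + x⁴ + 3x³ + 5x² + 6x + 4; R(x) = 4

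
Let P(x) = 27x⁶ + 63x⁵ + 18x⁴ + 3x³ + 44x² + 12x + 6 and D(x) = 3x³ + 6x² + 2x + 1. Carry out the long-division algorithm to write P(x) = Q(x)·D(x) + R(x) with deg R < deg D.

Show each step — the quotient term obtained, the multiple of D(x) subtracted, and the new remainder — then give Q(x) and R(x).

Q(x) = 9x³ + 3x² − 6x + 8; R(x) = 5x² + 2x − 2

Step 1: lead(27x⁶ + 63x⁵ + 18x⁴ + 3x³ + 44x² + 12x + 6) ÷ lead(D) = 27x⁶ ÷ 3x³ = 9x³. Subtract (9x³)·D = 27x⁶ + 54x⁵ + 18x⁴ + 9x³. Remainder: 9x⁵ − 6x³ + 44x² + 12x + 6.
Step 2: lead(9x⁵ − 6x³ + 44x² + 12x + 6) ÷ lead(D) = 9x⁵ ÷ 3x³ = 3x². Subtract (3x²)·D = 9x⁵ + 18x⁴ + 6x³ + 3x². Remainder: −18x⁴ − 12x³ + 41x² + 12x + 6.
Step 3: lead(−18x⁴ − 12x³ + 41x² + 12x + 6) ÷ lead(D) = −18x⁴ ÷ 3x³ = −6x. Subtract (−6x)·D = −18x⁴ − 36x³ − 12x² − 6x. Remainder: 24x³ + 53x² + 18x + 6.
Step 4: lead(24x³ + 53x² + 18x + 6) ÷ lead(D) = 24x³ ÷ 3x³ = 8. Subtract (8)·D = 24x³ + 48x² + 16x + 8. Remainder: 5x² + 2x − 2.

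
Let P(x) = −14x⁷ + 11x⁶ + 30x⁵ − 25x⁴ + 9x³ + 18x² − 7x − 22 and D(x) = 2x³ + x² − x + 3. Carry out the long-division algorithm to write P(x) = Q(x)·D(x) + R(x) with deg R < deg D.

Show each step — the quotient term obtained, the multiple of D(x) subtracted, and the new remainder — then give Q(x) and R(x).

Step 1: lead(−14x⁷ + 11x⁶ + 30x⁵ − 25x⁴ + 9x³ + 18x² − 7x − 22) ÷ lead(D) = −14x⁷ ÷ 2x³ = −7x⁴. Subtract (−7x⁴)·D = −14x⁷ − 7x⁶ + 7x⁵ − 21x⁴. Remainder: 18x⁶ + 23x⁵ − 4x⁴ + 9x³ + 18x² − 7x − 22.
Step 2: lead(18x⁶ + 23x⁵ − 4x⁴ + 9x³ + 18x² − 7x − 22) ÷ lead(D) = 18x⁶ ÷ 2x³ = 9x³. Subtract (9x³)·D = 18x⁶ + 9x⁵ − 9x⁴ + 27x³. Remainder: 14x⁵ + 5x⁴ − 18x³ + 18x² − 7x − 22.
Step 3: lead(14x⁵ + 5x⁴ − 18x³ + 18x² − 7x − 22) ÷ lead(D) = 14x⁵ ÷ 2x³ = 7x². Subtract (7x²)·D = 14x⁵ + 7x⁴ − 7x³ + 21x². Remainder: −2x⁴ − 11x³ − 3x² − 7x − 22.
Step 4: lead(−2x⁴ − 11x³ − 3x² − 7x − 22) ÷ lead(D) = −2x⁴ ÷ 2x³ = −x. Subtract (−x)·D = −2x⁴ − x³ + x² − 3x. Remainder: −10x³ − 4x² − 4x − 22.
Step 5: lead(−10x³ − 4x² − 4x − 22) ÷ lead(D) = −10x³ ÷ 2x³ = −5. Subtract (−5)·D = −10x³ − 5x² + 5x − 15. Remainder: x² − 9x − 7.

Q(x) = −7x⁴ + 9x³ + 7x² − x − 5; R(x) = x² − 9x − 7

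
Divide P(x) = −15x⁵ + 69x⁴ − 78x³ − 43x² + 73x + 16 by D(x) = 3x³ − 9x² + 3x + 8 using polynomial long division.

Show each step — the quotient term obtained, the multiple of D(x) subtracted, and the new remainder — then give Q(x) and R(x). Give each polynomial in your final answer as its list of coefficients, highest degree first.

Q = [-5, 8, 3]; R = [-8]

Step 1: lead(−15x⁵ + 69x⁴ − 78x³ − 43x² + 73x + 16) ÷ lead(D) = −15x⁵ ÷ 3x³ = −5x². Subtract (−5x²)·D = −15x⁵ + 45x⁴ − 15x³ − 40x². Remainder: 24x⁴ − 63x³ − 3x² + 73x + 16.
Step 2: lead(24x⁴ − 63x³ − 3x² + 73x + 16) ÷ lead(D) = 24x⁴ ÷ 3x³ = 8x. Subtract (8x)·D = 24x⁴ − 72x³ + 24x² + 64x. Remainder: 9x³ − 27x² + 9x + 16.
Step 3: lead(9x³ − 27x² + 9x + 16) ÷ lead(D) = 9x³ ÷ 3x³ = 3. Subtract (3)·D = 9x³ − 27x² + 9x + 24. Remainder: −8.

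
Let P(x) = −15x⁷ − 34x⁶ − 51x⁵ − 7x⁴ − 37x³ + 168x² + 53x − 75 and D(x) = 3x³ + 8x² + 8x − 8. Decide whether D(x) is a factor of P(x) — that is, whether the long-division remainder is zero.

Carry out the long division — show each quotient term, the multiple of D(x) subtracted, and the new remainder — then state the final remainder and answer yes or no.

R(x) = 5x − 3, so D(x) is not a factor of P(x). no

Step 1: lead(−15x⁷ − 34x⁶ − 51x⁵ − 7x⁴ − 37x³ + 168x² + 53x − 75) ÷ lead(D) = −15x⁷ ÷ 3x³ = −5x⁴. Subtract (−5x⁴)·D = −15x⁷ − 40x⁶ − 40x⁵ + 40x⁴. Remainder: 6x⁶ − 11x⁵ − 47x⁴ − 37x³ + 168x² + 53x − 75.
Step 2: lead(6x⁶ − 11x⁵ − 47x⁴ − 37x³ + 168x² + 53x − 75) ÷ lead(D) = 6x⁶ ÷ 3x³ = 2x³. Subtract (2x³)·D = 6x⁶ + 16x⁵ + 16x⁴ − 16x³. Remainder: −27x⁵ − 63x⁴ − 21x³ + 168x² + 53x − 75.
Step 3: lead(−27x⁵ − 63x⁴ − 21x³ + 168x² + 53x − 75) ÷ lead(D) = −27x⁵ ÷ 3x³ = −9x². Subtract (−9x²)·D = −27x⁵ − 72x⁴ − 72x³ + 72x². Remainder: 9x⁴ + 51x³ + 96x² + 53x − 75.
Step 4: lead(9x⁴ + 51x³ + 96x² + 53x − 75) ÷ lead(D) = 9x⁴ ÷ 3x³ = 3x. Subtract (3x)·D = 9x⁴ + 24x³ + 24x² − 24x. Remainder: 27x³ + 72x² + 77x − 75.
Step 5: lead(27x³ + 72x² + 77x − 75) ÷ lead(D) = 27x³ ÷ 3x³ = 9. Subtract (9)·D = 27x³ + 72x² + 72x − 72. Remainder: 5x − 3.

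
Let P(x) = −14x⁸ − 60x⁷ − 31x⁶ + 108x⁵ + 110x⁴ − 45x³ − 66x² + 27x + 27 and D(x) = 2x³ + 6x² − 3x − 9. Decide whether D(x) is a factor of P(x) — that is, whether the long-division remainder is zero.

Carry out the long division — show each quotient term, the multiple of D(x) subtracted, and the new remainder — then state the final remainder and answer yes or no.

R(x) = 0, so D(x) is a factor of P(x). yes

Step 1: lead(−14x⁸ − 60x⁷ − 31x⁶ + 108x⁵ + 110x⁴ − 45x³ − 66x² + 27x + 27) ÷ lead(D) = −14x⁸ ÷ 2x³ = −7x⁵. Subtract (−7x⁵)·D = −14x⁸ − 42x⁷ + 21x⁶ + 63x⁵. Remainder: −18x⁷ − 52x⁶ + 45x⁵ + 110x⁴ − 45x³ − 66x² + 27x + 27.
Step 2: lead(−18x⁷ − 52x⁶ + 45x⁵ + 110x⁴ − 45x³ − 66x² + 27x + 27) ÷ lead(D) = −18x⁷ ÷ 2x³ = −9x⁴. Subtract (−9x⁴)·D = −18x⁷ − 54x⁶ + 27x⁵ + 81x⁴. Remainder: 2x⁶ + 18x⁵ + 29x⁴ − 45x³ − 66x² + 27x + 27.
Step 3: lead(2x⁶ + 18x⁵ + 29x⁴ − 45x³ − 66x² + 27x + 27) ÷ lead(D) = 2x⁶ ÷ 2x³ = x³. Subtract (x³)·D = 2x⁶ + 6x⁵ − 3x⁴ − 9x³. Remainder: 12x⁵ + 32x⁴ − 36x³ − 66x² + 27x + 27.
Step 4: lead(12x⁵ + 32x⁴ − 36x³ − 66x² + 27x + 27) ÷ lead(D) = 12x⁵ ÷ 2x³ = 6x². Subtract (6x²)·D = 12x⁵ + 36x⁴ − 18x³ − 54x². Remainder: −4x⁴ − 18x³ − 12x² + 27x + 27.
Step 5: lead(−4x⁴ − 18x³ − 12x² + 27x + 27) ÷ lead(D) = −4x⁴ ÷ 2x³ = −2x. Subtract (−2x)·D = −4x⁴ − 12x³ + 6x² + 18x. Remainder: −6x³ − 18x² + 9x + 27.
Step 6: lead(−6x³ − 18x² + 9x + 27) ÷ lead(D) = −6x³ ÷ 2x³ = −3. Subtract (−3)·D = −6x³ − 18x² + 9x + 27. Remainder: 0.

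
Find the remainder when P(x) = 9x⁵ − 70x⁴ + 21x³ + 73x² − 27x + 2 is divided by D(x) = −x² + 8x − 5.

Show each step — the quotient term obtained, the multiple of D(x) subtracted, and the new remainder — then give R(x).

Step 1: lead(9x⁵ − 70x⁴ + 21x³ + 73x² − 27x + 2) ÷ lead(D) = 9x⁵ ÷ −x² = −9x³. Subtract (−9x³)·D = 9x⁵ − 72x⁴ + 45x³. Remainder: 2x⁴ − 24x³ + 73x² − 27x + 2.
Step 2: lead(2x⁴ − 24x³ + 73x² − 27x + 2) ÷ lead(D) = 2x⁴ ÷ −x² = −2x². Subtract (−2x²)·D = 2x⁴ − 16x³ + 10x². Remainder: −8x³ + 63x² − 27x + 2.
Step 3: lead(−8x³ + 63x² − 27x + 2) ÷ lead(D) = −8x³ ÷ −x² = 8x. Subtract (8x)·D = −8x³ + 64x² − 40x. Remainder: −x² + 13x + 2.
Step 4: lead(−x² + 13x + 2) ÷ lead(D) = −x² ÷ −x² = 1. Subtract (1)·D = −x² + 8x − 5. Remainder: 5x + 7.

R(x) = 5x + 7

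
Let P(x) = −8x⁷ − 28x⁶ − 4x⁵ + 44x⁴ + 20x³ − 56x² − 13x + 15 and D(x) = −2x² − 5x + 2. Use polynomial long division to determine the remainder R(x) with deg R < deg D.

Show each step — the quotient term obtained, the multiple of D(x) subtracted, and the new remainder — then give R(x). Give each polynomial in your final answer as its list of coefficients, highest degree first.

R = [5]

Step 1: lead(−8x⁷ − 28x⁶ − 4x⁵ + 44x⁴ + 20x³ − 56x² − 13x + 15) ÷ lead(D) = −8x⁷ ÷ −2x² = 4x⁵. Subtract (4x⁵)·D = −8x⁷ − 20x⁶ + 8x⁵. Remainder: −8x⁶ − 12x⁵ + 44x⁴ + 20x³ − 56x² − 13x + 15.
Step 2: lead(−8x⁶ − 12x⁵ + 44x⁴ + 20x³ − 56x² − 13x + 15) ÷ lead(D) = −8x⁶ ÷ −2x² = 4x⁴. Subtract (4x⁴)·D = −8x⁶ − 20x⁵ + 8x⁴. Remainder: 8x⁵ + 36x⁴ + 20x³ − 56x² − 13x + 15.
Step 3: lead(8x⁵ + 36x⁴ + 20x³ − 56x² − 13x + 15) ÷ lead(D) = 8x⁵ ÷ −2x² = −4x³. Subtract (−4x³)·D = 8x⁵ + 20x⁴ − 8x³. Remainder: 16x⁴ + 28x³ − 56x² − 13x + 15.
Step 4: lead(16x⁴ + 28x³ − 56x² − 13x + 15) ÷ lead(D) = 16x⁴ ÷ −2x² = −8x². Subtract (−8x²)·D = 16x⁴ + 40x³ − 16x². Remainder: −12x³ − 40x² − 13x + 15.
Step 5: lead(−12x³ − 40x² − 13x + 15) ÷ lead(D) = −12x³ ÷ −2x² = 6x. Subtract (6x)·D = −12x³ − 30x² + 12x. Remainder: −10x² − 25x + 15.
Step 6: lead(−10x² − 25x + 15) ÷ lead(D) = −10x² ÷ −2x² = 5. Subtract (5)·D = −10x² − 25x + 10. Remainder: 5.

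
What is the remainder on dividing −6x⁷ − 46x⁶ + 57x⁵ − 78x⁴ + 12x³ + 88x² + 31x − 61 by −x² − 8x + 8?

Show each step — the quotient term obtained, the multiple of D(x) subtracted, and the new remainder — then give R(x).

Step 1: lead(−6x⁷ − 46x⁶ + 57x⁵ − 78x⁴ + 12x³ + 88x² + 31x − 61) ÷ lead(D) = −6x⁷ ÷ −x² = 6x⁵. Subtract (6x⁵)·D = −6x⁷ − 48x⁶ + 48x⁵. Remainder: 2x⁶ + 9x⁵ − 78x⁴ + 12x³ + 88x² + 31x − 61.
Step 2: lead(2x⁶ + 9x⁵ − 78x⁴ + 12x³ + 88x² + 31x − 61) ÷ lead(D) = 2x⁶ ÷ −x² = −2x⁴. Subtract (−2x⁴)·D = 2x⁶ + 16x⁵ − 16x⁴. Remainder: −7x⁵ − 62x⁴ + 12x³ + 88x² + 31x − 61.
Step 3: lead(−7x⁵ − 62x⁴ + 12x³ + 88x² + 31x − 61) ÷ lead(D) = −7x⁵ ÷ −x² = 7x³. Subtract (7x³)·D = −7x⁵ − 56x⁴ + 56x³. Remainder: −6x⁴ − 44x³ + 88x² + 31x − 61.
Step 4: lead(−6x⁴ − 44x³ + 88x² + 31x − 61) ÷ lead(D) = −6x⁴ ÷ −x² = 6x². Subtract (6x²)·D = −6x⁴ − 48x³ + 48x². Remainder: 4x³ + 40x² + 31x − 61.
Step 5: lead(4x³ + 40x² + 31x − 61) ÷ lead(D) = 4x³ ÷ −x² = −4x. Subtract (−4x)·D = 4x³ + 32x² − 32x. Remainder: 8x² + 63x − 61.
Step 6: lead(8x² + 63x − 61) ÷ lead(D) = 8x² ÷ −x² = −8. Subtract (−8)·D = 8x² + 64x − 64. Remainder: −x + 3.

R(x) = −x + 3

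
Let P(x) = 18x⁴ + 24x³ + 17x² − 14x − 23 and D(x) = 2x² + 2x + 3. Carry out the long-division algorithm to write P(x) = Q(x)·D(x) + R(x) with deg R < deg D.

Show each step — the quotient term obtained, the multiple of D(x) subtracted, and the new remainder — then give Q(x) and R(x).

Q(x) = 9x² + 3x − 8; R(x) = −7x + 1

Step 1: lead(18x⁴ + 24x³ + 17x² − 14x − 23) ÷ lead(D) = 18x⁴ ÷ 2x² = 9x². Subtract (9x²)·D = 18x⁴ + 18x³ + 27x². Remainder: 6x³ − 10x² − 14x − 23.
Step 2: lead(6x³ − 10x² − 14x − 23) ÷ lead(D) = 6x³ ÷ 2x² = 3x. Subtract (3x)·D = 6x³ + 6x² + 9x. Remainder: −16x² − 23x − 23.
Step 3: lead(−16x² − 23x − 23) ÷ lead(D) = −16x² ÷ 2x² = −8. Subtract (−8)·D = −16x² − 16x − 24. Remainder: −7x + 1.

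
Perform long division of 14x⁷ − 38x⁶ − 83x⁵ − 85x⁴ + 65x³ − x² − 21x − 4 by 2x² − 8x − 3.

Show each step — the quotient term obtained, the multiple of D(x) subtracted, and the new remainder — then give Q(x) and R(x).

Q(x) = 7x⁵ + 9x⁴ + 5x³ − 9x² + 4x + 2; R(x) = 7x + 2

Step 1: lead(14x⁷ − 38x⁶ − 83x⁵ − 85x⁴ + 65x³ − x² − 21x − 4) ÷ lead(D) = 14x⁷ ÷ 2x² = 7x⁵. Subtract (7x⁵)·D = 14x⁷ − 56x⁶ − 21x⁵. Remainder: 18x⁶ − 62x⁵ − 85x⁴ + 65x³ − x² − 21x − 4.
Step 2: lead(18x⁶ − 62x⁵ − 85x⁴ + 65x³ − x² − 21x − 4) ÷ lead(D) = 18x⁶ ÷ 2x² = 9x⁴. Subtract (9x⁴)·D = 18x⁶ − 72x⁵ − 27x⁴. Remainder: 10x⁵ − 58x⁴ + 65x³ − x² − 21x − 4.
Step 3: lead(10x⁵ − 58x⁴ + 65x³ − x² − 21x − 4) ÷ lead(D) = 10x⁵ ÷ 2x² = 5x³. Subtract (5x³)·D = 10x⁵ − 40x⁴ − 15x³. Remainder: −18x⁴ + 80x³ − x² − 21x − 4.
Step 4: lead(−18x⁴ + 80x³ − x² − 21x − 4) ÷ lead(D) = −18x⁴ ÷ 2x² = −9x². Subtract (−9x²)·D = −18x⁴ + 72x³ + 27x². Remainder: 8x³ − 28x² − 21x − 4.
Step 5: lead(8x³ − 28x² − 21x − 4) ÷ lead(D) = 8x³ ÷ 2x² = 4x. Subtract (4x)·D = 8x³ − 32x² − 12x. Remainder: 4x² − 9x − 4.
Step 6: lead(4x² − 9x − 4) ÷ lead(D) = 4x² ÷ 2x² = 2. Subtract (2)·D = 4x² − 16x − 6. Remainder: 7x + 2.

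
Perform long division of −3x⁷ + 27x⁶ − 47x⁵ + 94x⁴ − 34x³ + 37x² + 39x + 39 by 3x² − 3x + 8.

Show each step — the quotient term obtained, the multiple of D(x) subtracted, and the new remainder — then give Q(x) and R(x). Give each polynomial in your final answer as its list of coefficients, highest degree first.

Q = [-1, 8, -5, 5, 7, 6]; R = [1, -9]

Step 1: lead(−3x⁷ + 27x⁶ − 47x⁵ + 94x⁴ − 34x³ + 37x² + 39x + 39) ÷ lead(D) = −3x⁷ ÷ 3x² = −x⁵. Subtract (−x⁵)·D = −3x⁷ + 3x⁶ − 8x⁵. Remainder: 24x⁶ − 39x⁵ + 94x⁴ − 34x³ + 37x² + 39x + 39.
Step 2: lead(24x⁶ − 39x⁵ + 94x⁴ − 34x³ + 37x² + 39x + 39) ÷ lead(D) = 24x⁶ ÷ 3x² = 8x⁴. Subtract (8x⁴)·D = 24x⁶ − 24x⁵ + 64x⁴. Remainder: −15x⁵ + 30x⁴ − 34x³ + 37x² + 39x + 39.
Step 3: lead(−15x⁵ + 30x⁴ − 34x³ + 37x² + 39x + 39) ÷ lead(D) = −15x⁵ ÷ 3x² = −5x³. Subtract (−5x³)·D = −15x⁵ + 15x⁴ − 40x³. Remainder: 15x⁴ + 6x³ + 37x² + 39x + 39.
Step 4: lead(15x⁴ + 6x³ + 37x² + 39x + 39) ÷ lead(D) = 15x⁴ ÷ 3x² = 5x². Subtract (5x²)·D = 15x⁴ − 15x³ + 40x². Remainder: 21x³ − 3x² + 39x + 39.
Step 5: lead(21x³ − 3x² + 39x + 39) ÷ lead(D) = 21x³ ÷ 3x² = 7x. Subtract (7x)·D = 21x³ − 21x² + 56x. Remainder: 18x² − 17x + 39.
Step 6: lead(18x² − 17x + 39) ÷ lead(D) = 18x² ÷ 3x² = 6. Subtract (6)·D = 18x² − 18x + 48. Remainder: x − 9.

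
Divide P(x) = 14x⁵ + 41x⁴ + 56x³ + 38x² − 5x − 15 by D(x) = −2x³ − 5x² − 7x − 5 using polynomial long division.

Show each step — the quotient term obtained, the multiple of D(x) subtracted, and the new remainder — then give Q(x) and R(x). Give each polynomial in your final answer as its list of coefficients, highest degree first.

Step 1: lead(14x⁵ + 41x⁴ + 56x³ + 38x² − 5x − 15) ÷ lead(D) = 14x⁵ ÷ −2x³ = −7x². Subtract (−7x²)·D = 14x⁵ + 35x⁴ + 49x³ + 35x². Remainder: 6x⁴ + 7x³ + 3x² − 5x − 15.
Step 2: lead(6x⁴ + 7x³ + 3x² − 5x − 15) ÷ lead(D) = 6x⁴ ÷ −2x³ = −3x. Subtract (−3x)·D = 6x⁴ + 15x³ + 21x² + 15x. Remainder: −8x³ − 18x² − 20x − 15.
Step 3: lead(−8x³ − 18x² − 20x − 15) ÷ lead(D) = −8x³ ÷ −2x³ = 4. Subtract (4)·D = −8x³ − 20x² − 28x − 20. Remainder: 2x² + 8x + 5.

Q = [-7, -3, 4]; R = [2, 8, 5]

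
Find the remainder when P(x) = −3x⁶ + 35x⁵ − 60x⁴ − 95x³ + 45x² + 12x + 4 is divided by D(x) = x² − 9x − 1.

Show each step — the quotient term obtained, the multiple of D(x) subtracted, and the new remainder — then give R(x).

R(x) = 6x + 4

Step 1: lead(−3x⁶ + 35x⁵ − 60x⁴ − 95x³ + 45x² + 12x + 4) ÷ lead(D) = −3x⁶ ÷ x² = −3x⁴. Subtract (−3x⁴)·D = −3x⁶ + 27x⁵ + 3x⁴. Remainder: 8x⁵ − 63x⁴ − 95x³ + 45x² + 12x + 4.
Step 2: lead(8x⁵ − 63x⁴ − 95x³ + 45x² + 12x + 4) ÷ lead(D) = 8x⁵ ÷ x² = 8x³. Subtract (8x³)·D = 8x⁵ − 72x⁴ − 8x³. Remainder: 9x⁴ − 87x³ + 45x² + 12x + 4.
Step 3: lead(9x⁴ − 87x³ + 45x² + 12x + 4) ÷ lead(D) = 9x⁴ ÷ x² = 9x². Subtract (9x²)·D = 9x⁴ − 81x³ − 9x². Remainder: −6x³ + 54x² + 12x + 4.
Step 4: lead(−6x³ + 54x² + 12x + 4) ÷ lead(D) = −6x³ ÷ x² = −6x. Subtract (−6x)·D = −6x³ + 54x² + 6x. Remainder: 6x + 4.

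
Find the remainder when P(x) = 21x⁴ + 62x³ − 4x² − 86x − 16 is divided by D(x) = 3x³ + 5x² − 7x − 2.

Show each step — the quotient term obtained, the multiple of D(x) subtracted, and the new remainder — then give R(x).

Step 1: lead(21x⁴ + 62x³ − 4x² − 86x − 16) ÷ lead(D) = 21x⁴ ÷ 3x³ = 7x. Subtract (7x)·D = 21x⁴ + 35x³ − 49x² − 14x. Remainder: 27x³ + 45x² − 72x − 16.
Step 2: lead(27x³ + 45x² − 72x − 16) ÷ lead(D) = 27x³ ÷ 3x³ = 9. Subtract (9)·D = 27x³ + 45x² − 63x − 18. Remainder: −9x + 2.

R(x) = −9x + 2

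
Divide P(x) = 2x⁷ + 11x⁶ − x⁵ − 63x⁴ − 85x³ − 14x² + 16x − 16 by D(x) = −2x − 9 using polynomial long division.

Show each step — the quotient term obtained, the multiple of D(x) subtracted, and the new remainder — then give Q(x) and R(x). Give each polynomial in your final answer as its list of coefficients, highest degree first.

Step 1: lead(2x⁷ + 11x⁶ − x⁵ − 63x⁴ − 85x³ − 14x² + 16x − 16) ÷ lead(D) = 2x⁷ ÷ −2x = −x⁶. Subtract (−x⁶)·D = 2x⁷ + 9x⁶. Remainder: 2x⁶ − x⁵ − 63x⁴ − 85x³ − 14x² + 16x − 16.
Step 2: lead(2x⁶ − x⁵ − 63x⁴ − 85x³ − 14x² + 16x − 16) ÷ lead(D) = 2x⁶ ÷ −2x = −x⁵. Subtract (−x⁵)·D = 2x⁶ + 9x⁵. Remainder: −10x⁵ − 63x⁴ − 85x³ − 14x² + 16x − 16.
Step 3: lead(−10x⁵ − 63x⁴ − 85x³ − 14x² + 16x − 16) ÷ lead(D) = −10x⁵ ÷ −2x = 5x⁴. Subtract (5x⁴)·D = −10x⁵ − 45x⁴. Remainder: −18x⁴ − 85x³ − 14x² + 16x − 16.
Step 4: lead(−18x⁴ − 85x³ − 14x² + 16x − 16) ÷ lead(D) = −18x⁴ ÷ −2x = 9x³. Subtract (9x³)·D = −18x⁴ − 81x³. Remainder: −4x³ − 14x² + 16x − 16.
Step 5: lead(−4x³ − 14x² + 16x − 16) ÷ lead(D) = −4x³ ÷ −2x = 2x². Subtract (2x²)·D = −4x³ − 18x². Remainder: 4x² + 16x − 16.
Step 6: lead(4x² + 16x − 16) ÷ lead(D) = 4x² ÷ −2x = −2x. Subtract (−2x)·D = 4x² + 18x. Remainder: −2x − 16.
Step 7: lead(−2x − 16) ÷ lead(D) = −2x ÷ −2x = 1. Subtract (1)·D = −2x − 9. Remainder: −7.

Q = [-1, -1, 5, 9, 2, -2, 1]; R = [-7]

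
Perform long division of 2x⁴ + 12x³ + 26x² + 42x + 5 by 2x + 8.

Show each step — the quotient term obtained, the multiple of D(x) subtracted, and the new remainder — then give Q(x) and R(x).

Q(x) = x³ + 2x² + 5x + 1; R(x) = −3

Step 1: lead(2x⁴ + 12x³ + 26x² + 42x + 5) ÷ lead(D) = 2x⁴ ÷ 2x = x³. Subtract (x³)·D = 2x⁴ + 8x³. Remainder: 4x³ + 26x² + 42x + 5.
Step 2: lead(4x³ + 26x² + 42x + 5) ÷ lead(D) = 4x³ ÷ 2x = 2x². Subtract (2x²)·D = 4x³ + 16x². Remainder: 10x² + 42x + 5.
Step 3: lead(10x² + 42x + 5) ÷ lead(D) = 10x² ÷ 2x = 5x. Subtract (5x)·D = 10x² + 40x. Remainder: 2x + 5.
Step 4: lead(2x + 5) ÷ lead(D) = 2x ÷ 2x = 1. Subtract (1)·D = 2x + 8. Remainder: −3.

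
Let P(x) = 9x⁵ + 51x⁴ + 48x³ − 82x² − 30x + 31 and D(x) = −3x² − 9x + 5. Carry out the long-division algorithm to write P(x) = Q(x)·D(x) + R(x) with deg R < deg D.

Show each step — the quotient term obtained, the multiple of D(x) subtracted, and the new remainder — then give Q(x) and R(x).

Step 1: lead(9x⁵ + 51x⁴ + 48x³ − 82x² − 30x + 31) ÷ lead(D) = 9x⁵ ÷ −3x² = −3x³. Subtract (−3x³)·D = 9x⁵ + 27x⁴ − 15x³. Remainder: 24x⁴ + 63x³ − 82x² − 30x + 31.
Step 2: lead(24x⁴ + 63x³ − 82x² − 30x + 31) ÷ lead(D) = 24x⁴ ÷ −3x² = −8x². Subtract (−8x²)·D = 24x⁴ + 72x³ − 40x². Remainder: −9x³ − 42x² − 30x + 31.
Step 3: lead(−9x³ − 42x² − 30x + 31) ÷ lead(D) = −9x³ ÷ −3x² = 3x. Subtract (3x)·D = −9x³ − 27x² + 15x. Remainder: −15x² − 45x + 31.
Step 4: lead(−15x² − 45x + 31) ÷ lead(D) = −15x² ÷ −3x² = 5. Subtract (5)·D = −15x² − 45x + 25. Remainder: 6.

Q(x) = −3x³ − 8x² + 3x + 5; R(x) = 6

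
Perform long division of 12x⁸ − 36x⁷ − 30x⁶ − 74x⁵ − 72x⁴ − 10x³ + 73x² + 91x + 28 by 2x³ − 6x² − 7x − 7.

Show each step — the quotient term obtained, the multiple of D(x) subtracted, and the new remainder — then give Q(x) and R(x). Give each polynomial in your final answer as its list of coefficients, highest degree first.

Step 1: lead(12x⁸ − 36x⁷ − 30x⁶ − 74x⁵ − 72x⁴ − 10x³ + 73x² + 91x + 28) ÷ lead(D) = 12x⁸ ÷ 2x³ = 6x⁵. Subtract (6x⁵)·D = 12x⁸ − 36x⁷ − 42x⁶ − 42x⁵. Remainder: 12x⁶ − 32x⁵ − 72x⁴ − 10x³ + 73x² + 91x + 28.
Step 2: lead(12x⁶ − 32x⁵ − 72x⁴ − 10x³ + 73x² + 91x + 28) ÷ lead(D) = 12x⁶ ÷ 2x³ = 6x³. Subtract (6x³)·D = 12x⁶ − 36x⁵ − 42x⁴ − 42x³. Remainder: 4x⁵ − 30x⁴ + 32x³ + 73x² + 91x + 28.
Step 3: lead(4x⁵ − 30x⁴ + 32x³ + 73x² + 91x + 28) ÷ lead(D) = 4x⁵ ÷ 2x³ = 2x². Subtract (2x²)·D = 4x⁵ − 12x⁴ − 14x³ − 14x². Remainder: −18x⁴ + 46x³ + 87x² + 91x + 28.
Step 4: lead(−18x⁴ + 46x³ + 87x² + 91x + 28) ÷ lead(D) = −18x⁴ ÷ 2x³ = −9x. Subtract (−9x)·D = −18x⁴ + 54x³ + 63x² + 63x. Remainder: −8x³ + 24x² + 28x + 28.
Step 5: lead(−8x³ + 24x² + 28x + 28) ÷ lead(D) = −8x³ ÷ 2x³ = −4. Subtract (−4)·D = −8x³ + 24x² + 28x + 28. Remainder: 0.

Q = [6, 0, 6, 2, -9, -4]; R = [0]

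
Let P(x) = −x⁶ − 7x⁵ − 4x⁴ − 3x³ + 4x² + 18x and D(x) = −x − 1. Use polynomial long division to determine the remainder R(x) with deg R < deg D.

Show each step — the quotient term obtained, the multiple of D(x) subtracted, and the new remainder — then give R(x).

R(x) = −9

Step 1: lead(−x⁶ − 7x⁵ − 4x⁴ − 3x³ + 4x² + 18x) ÷ lead(D) = −x⁶ ÷ −x = x⁵. Subtract (x⁵)·D = −x⁶ − x⁵. Remainder: −6x⁵ − 4x⁴ − 3x³ + 4x² + 18x.
Step 2: lead(−6x⁵ − 4x⁴ − 3x³ + 4x² + 18x) ÷ lead(D) = −6x⁵ ÷ −x = 6x⁴. Subtract (6x⁴)·D = −6x⁵ − 6x⁴. Remainder: 2x⁴ − 3x³ + 4x² + 18x.
Step 3: lead(2x⁴ − 3x³ + 4x² + 18x) ÷ lead(D) = 2x⁴ ÷ −x = −2x³. Subtract (−2x³)·D = 2x⁴ + 2x³. Remainder: −5x³ + 4x² + 18x.
Step 4: lead(−5x³ + 4x² + 18x) ÷ lead(D) = −5x³ ÷ −x = 5x². Subtract (5x²)·D = −5x³ − 5x². Remainder: 9x² + 18x.
Step 5: lead(9x² + 18x) ÷ lead(D) = 9x² ÷ −x = −9x. Subtract (−9x)·D = 9x² + 9x. Remainder: 9x.
Step 6: lead(9x) ÷ lead(D) = 9x ÷ −x = −9. Subtract (−9)·D = 9x + 9. Remainder: −9.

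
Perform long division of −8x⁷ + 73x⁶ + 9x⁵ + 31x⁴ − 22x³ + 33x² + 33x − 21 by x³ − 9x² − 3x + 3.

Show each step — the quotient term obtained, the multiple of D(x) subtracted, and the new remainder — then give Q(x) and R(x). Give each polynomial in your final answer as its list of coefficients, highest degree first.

Step 1: lead(−8x⁷ + 73x⁶ + 9x⁵ + 31x⁴ − 22x³ + 33x² + 33x − 21) ÷ lead(D) = −8x⁷ ÷ x³ = −8x⁴. Subtract (−8x⁴)·D = −8x⁷ + 72x⁶ + 24x⁵ − 24x⁴. Remainder: x⁶ − 15x⁵ + 55x⁴ − 22x³ + 33x² + 33x − 21.
Step 2: lead(x⁶ − 15x⁵ + 55x⁴ − 22x³ + 33x² + 33x − 21) ÷ lead(D) = x⁶ ÷ x³ = x³. Subtract (x³)·D = x⁶ − 9x⁵ − 3x⁴ + 3x³. Remainder: −6x⁵ + 58x⁴ − 25x³ + 33x² + 33x − 21.
Step 3: lead(−6x⁵ + 58x⁴ − 25x³ + 33x² + 33x − 21) ÷ lead(D) = −6x⁵ ÷ x³ = −6x². Subtract (−6x²)·D = −6x⁵ + 54x⁴ + 18x³ − 18x². Remainder: 4x⁴ − 43x³ + 51x² + 33x − 21.
Step 4: lead(4x⁴ − 43x³ + 51x² + 33x − 21) ÷ lead(D) = 4x⁴ ÷ x³ = 4x. Subtract (4x)·D = 4x⁴ − 36x³ − 12x² + 12x. Remainder: −7x³ + 63x² + 21x − 21.
Step 5: lead(−7x³ + 63x² + 21x − 21) ÷ lead(D) = −7x³ ÷ x³ = −7. Subtract (−7)·D = −7x³ + 63x² + 21x − 21. Remainder: 0.

Q = [-8, 1, -6, 4, -7]; R = [0]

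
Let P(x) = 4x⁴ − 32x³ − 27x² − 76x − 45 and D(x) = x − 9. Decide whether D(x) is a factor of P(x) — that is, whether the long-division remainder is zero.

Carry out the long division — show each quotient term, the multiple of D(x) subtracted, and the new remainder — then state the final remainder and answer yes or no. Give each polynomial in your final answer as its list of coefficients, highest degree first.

Step 1: lead(4x⁴ − 32x³ − 27x² − 76x − 45) ÷ lead(D) = 4x⁴ ÷ x = 4x³. Subtract (4x³)·D = 4x⁴ − 36x³. Remainder: 4x³ − 27x² − 76x − 45.
Step 2: lead(4x³ − 27x² − 76x − 45) ÷ lead(D) = 4x³ ÷ x = 4x². Subtract (4x²)·D = 4x³ − 36x². Remainder: 9x² − 76x − 45.
Step 3: lead(9x² − 76x − 45) ÷ lead(D) = 9x² ÷ x = 9x. Subtract (9x)·D = 9x² − 81x. Remainder: 5x − 45.
Step 4: lead(5x − 45) ÷ lead(D) = 5x ÷ x = 5. Subtract (5)·D = 5x − 45. Remainder: 0.

R = [0], so D(x) is a factor of P(x). yes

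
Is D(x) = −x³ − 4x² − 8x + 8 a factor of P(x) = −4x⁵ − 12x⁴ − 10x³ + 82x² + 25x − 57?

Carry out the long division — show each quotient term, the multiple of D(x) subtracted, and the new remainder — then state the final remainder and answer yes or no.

R(x) = −6x² + 9x − 9, so D(x) is not a factor of P(x). no

Step 1: lead(−4x⁵ − 12x⁴ − 10x³ + 82x² + 25x − 57) ÷ lead(D) = −4x⁵ ÷ −x³ = 4x². Subtract (4x²)·D = −4x⁵ − 16x⁴ − 32x³ + 32x². Remainder: 4x⁴ + 22x³ + 50x² + 25x − 57.
Step 2: lead(4x⁴ + 22x³ + 50x² + 25x − 57) ÷ lead(D) = 4x⁴ ÷ −x³ = −4x. Subtract (−4x)·D = 4x⁴ + 16x³ + 32x² − 32x. Remainder: 6x³ + 18x² + 57x − 57.
Step 3: lead(6x³ + 18x² + 57x − 57) ÷ lead(D) = 6x³ ÷ −x³ = −6. Subtract (−6)·D = 6x³ + 24x² + 48x − 48. Remainder: −6x² + 9x − 9.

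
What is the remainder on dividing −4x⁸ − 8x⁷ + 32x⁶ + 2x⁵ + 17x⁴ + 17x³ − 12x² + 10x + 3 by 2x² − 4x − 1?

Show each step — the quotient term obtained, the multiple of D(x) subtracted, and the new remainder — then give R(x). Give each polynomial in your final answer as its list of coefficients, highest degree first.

R = [0]

Step 1: lead(−4x⁸ − 8x⁷ + 32x⁶ + 2x⁵ + 17x⁴ + 17x³ − 12x² + 10x + 3) ÷ lead(D) = −4x⁸ ÷ 2x² = −2x⁶. Subtract (−2x⁶)·D = −4x⁸ + 8x⁷ + 2x⁶. Remainder: −16x⁷ + 30x⁶ + 2x⁵ + 17x⁴ + 17x³ − 12x² + 10x + 3.
Step 2: lead(−16x⁷ + 30x⁶ + 2x⁵ + 17x⁴ + 17x³ − 12x² + 10x + 3) ÷ lead(D) = −16x⁷ ÷ 2x² = −8x⁵. Subtract (−8x⁵)·D = −16x⁷ + 32x⁶ + 8x⁵. Remainder: −2x⁶ − 6x⁵ + 17x⁴ + 17x³ − 12x² + 10x + 3.
Step 3: lead(−2x⁶ − 6x⁵ + 17x⁴ + 17x³ − 12x² + 10x + 3) ÷ lead(D) = −2x⁶ ÷ 2x² = −x⁴. Subtract (−x⁴)·D = −2x⁶ + 4x⁵ + x⁴. Remainder: −10x⁵ + 16x⁴ + 17x³ − 12x² + 10x + 3.
Step 4: lead(−10x⁵ + 16x⁴ + 17x³ − 12x² + 10x + 3) ÷ lead(D) = −10x⁵ ÷ 2x² = −5x³. Subtract (−5x³)·D = −10x⁵ + 20x⁴ + 5x³. Remainder: −4x⁴ + 12x³ − 12x² + 10x + 3.
Step 5: lead(−4x⁴ + 12x³ − 12x² + 10x + 3) ÷ lead(D) = −4x⁴ ÷ 2x² = −2x². Subtract (−2x²)·D = −4x⁴ + 8x³ + 2x². Remainder: 4x³ − 14x² + 10x + 3.
Step 6: lead(4x³ − 14x² + 10x + 3) ÷ lead(D) = 4x³ ÷ 2x² = 2x. Subtract (2x)·D = 4x³ − 8x² − 2x. Remainder: −6x² + 12x + 3.
Step 7: lead(−6x² + 12x + 3) ÷ lead(D) = −6x² ÷ 2x² = −3. Subtract (−3)·D = −6x² + 12x + 3. Remainder: 0.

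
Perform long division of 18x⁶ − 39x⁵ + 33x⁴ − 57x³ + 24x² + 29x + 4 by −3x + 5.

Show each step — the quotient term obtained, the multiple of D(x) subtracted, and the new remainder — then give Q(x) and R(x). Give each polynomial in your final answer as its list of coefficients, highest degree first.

Step 1: lead(18x⁶ − 39x⁵ + 33x⁴ − 57x³ + 24x² + 29x + 4) ÷ lead(D) = 18x⁶ ÷ −3x = −6x⁵. Subtract (−6x⁵)·D = 18x⁶ − 30x⁵. Remainder: −9x⁵ + 33x⁴ − 57x³ + 24x² + 29x + 4.
Step 2: lead(−9x⁵ + 33x⁴ − 57x³ + 24x² + 29x + 4) ÷ lead(D) = −9x⁵ ÷ −3x = 3x⁴. Subtract (3x⁴)·D = −9x⁵ + 15x⁴. Remainder: 18x⁴ − 57x³ + 24x² + 29x + 4.
Step 3: lead(18x⁴ − 57x³ + 24x² + 29x + 4) ÷ lead(D) = 18x⁴ ÷ −3x = −6x³. Subtract (−6x³)·D = 18x⁴ − 30x³. Remainder: −27x³ + 24x² + 29x + 4.
Step 4: lead(−27x³ + 24x² + 29x + 4) ÷ lead(D) = −27x³ ÷ −3x = 9x². Subtract (9x²)·D = −27x³ + 45x². Remainder: −21x² + 29x + 4.
Step 5: lead(−21x² + 29x + 4) ÷ lead(D) = −21x² ÷ −3x = 7x. Subtract (7x)·D = −21x² + 35x. Remainder: −6x + 4.
Step 6: lead(−6x + 4) ÷ lead(D) = −6x ÷ −3x = 2. Subtract (2)·D = −6x + 10. Remainder: −6.

Q = [-6, 3, -6, 9, 7, 2]; R = [-6]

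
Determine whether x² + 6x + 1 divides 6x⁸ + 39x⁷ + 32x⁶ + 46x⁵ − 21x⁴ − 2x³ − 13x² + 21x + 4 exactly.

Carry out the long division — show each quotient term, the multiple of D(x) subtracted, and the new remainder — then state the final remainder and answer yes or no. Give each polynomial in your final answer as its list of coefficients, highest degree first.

Step 1: lead(6x⁸ + 39x⁷ + 32x⁶ + 46x⁵ − 21x⁴ − 2x³ − 13x² + 21x + 4) ÷ lead(D) = 6x⁸ ÷ x² = 6x⁶. Subtract (6x⁶)·D = 6x⁸ + 36x⁷ + 6x⁶. Remainder: 3x⁷ + 26x⁶ + 46x⁵ − 21x⁴ − 2x³ − 13x² + 21x + 4.
Step 2: lead(3x⁷ + 26x⁶ + 46x⁵ − 21x⁴ − 2x³ − 13x² + 21x + 4) ÷ lead(D) = 3x⁷ ÷ x² = 3x⁵. Subtract (3x⁵)·D = 3x⁷ + 18x⁶ + 3x⁵. Remainder: 8x⁶ + 43x⁵ − 21x⁴ − 2x³ − 13x² + 21x + 4.
Step 3: lead(8x⁶ + 43x⁵ − 21x⁴ − 2x³ − 13x² + 21x + 4) ÷ lead(D) = 8x⁶ ÷ x² = 8x⁴. Subtract (8x⁴)·D = 8x⁶ + 48x⁵ + 8x⁴. Remainder: −5x⁵ − 29x⁴ − 2x³ − 13x² + 21x + 4.
Step 4: lead(−5x⁵ − 29x⁴ − 2x³ − 13x² + 21x + 4) ÷ lead(D) = −5x⁵ ÷ x² = −5x³. Subtract (−5x³)·D = −5x⁵ − 30x⁴ − 5x³. Remainder: x⁴ + 3x³ − 13x² + 21x + 4.
Step 5: lead(x⁴ + 3x³ − 13x² + 21x + 4) ÷ lead(D) = x⁴ ÷ x² = x². Subtract (x²)·D = x⁴ + 6x³ + x². Remainder: −3x³ − 14x² + 21x + 4.
Step 6: lead(−3x³ − 14x² + 21x + 4) ÷ lead(D) = −3x³ ÷ x² = −3x. Subtract (−3x)·D = −3x³ − 18x² − 3x. Remainder: 4x² + 24x + 4.
Step 7: lead(4x² + 24x + 4) ÷ lead(D) = 4x² ÷ x² = 4. Subtract (4)·D = 4x² + 24x + 4. Remainder: 0.

R = [0], so D(x) is a factor of P(x). yes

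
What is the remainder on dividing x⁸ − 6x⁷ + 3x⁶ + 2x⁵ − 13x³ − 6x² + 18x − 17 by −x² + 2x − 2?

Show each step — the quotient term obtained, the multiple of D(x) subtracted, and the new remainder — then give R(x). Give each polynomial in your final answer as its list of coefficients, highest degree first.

R = [-4, -9]

Step 1: lead(x⁸ − 6x⁷ + 3x⁶ + 2x⁵ − 13x³ − 6x² + 18x − 17) ÷ lead(D) = x⁸ ÷ −x² = −x⁶. Subtract (−x⁶)·D = x⁸ − 2x⁷ + 2x⁶. Remainder: −4x⁷ + x⁶ + 2x⁵ − 13x³ − 6x² + 18x − 17.
Step 2: lead(−4x⁷ + x⁶ + 2x⁵ − 13x³ − 6x² + 18x − 17) ÷ lead(D) = −4x⁷ ÷ −x² = 4x⁵. Subtract (4x⁵)·D = −4x⁷ + 8x⁶ − 8x⁵. Remainder: −7x⁶ + 10x⁵ − 13x³ − 6x² + 18x − 17.
Step 3: lead(−7x⁶ + 10x⁵ − 13x³ − 6x² + 18x − 17) ÷ lead(D) = −7x⁶ ÷ −x² = 7x⁴. Subtract (7x⁴)·D = −7x⁶ + 14x⁵ − 14x⁴. Remainder: −4x⁵ + 14x⁴ − 13x³ − 6x² + 18x − 17.
Step 4: lead(−4x⁵ + 14x⁴ − 13x³ − 6x² + 18x − 17) ÷ lead(D) = −4x⁵ ÷ −x² = 4x³. Subtract (4x³)·D = −4x⁵ + 8x⁴ − 8x³. Remainder: 6x⁴ − 5x³ − 6x² + 18x − 17.
Step 5: lead(6x⁴ − 5x³ − 6x² + 18x − 17) ÷ lead(D) = 6x⁴ ÷ −x² = −6x². Subtract (−6x²)·D = 6x⁴ − 12x³ + 12x². Remainder: 7x³ − 18x² + 18x − 17.
Step 6: lead(7x³ − 18x² + 18x − 17) ÷ lead(D) = 7x³ ÷ −x² = −7x. Subtract (−7x)·D = 7x³ − 14x² + 14x. Remainder: −4x² + 4x − 17.
Step 7: lead(−4x² + 4x − 17) ÷ lead(D) = −4x² ÷ −x² = 4. Subtract (4)·D = −4x² + 8x − 8. Remainder: −4x − 9.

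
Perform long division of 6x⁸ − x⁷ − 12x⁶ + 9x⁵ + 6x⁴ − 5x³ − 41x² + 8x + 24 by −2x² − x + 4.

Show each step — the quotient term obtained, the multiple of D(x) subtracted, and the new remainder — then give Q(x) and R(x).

Step 1: lead(6x⁸ − x⁷ − 12x⁶ + 9x⁵ + 6x⁴ − 5x³ − 41x² + 8x + 24) ÷ lead(D) = 6x⁸ ÷ −2x² = −3x⁶. Subtract (−3x⁶)·D = 6x⁸ + 3x⁷ − 12x⁶. Remainder: −4x⁷ + 9x⁵ + 6x⁴ − 5x³ − 41x² + 8x + 24.
Step 2: lead(−4x⁷ + 9x⁵ + 6x⁴ − 5x³ − 41x² + 8x + 24) ÷ lead(D) = −4x⁷ ÷ −2x² = 2x⁵. Subtract (2x⁵)·D = −4x⁷ − 2x⁶ + 8x⁵. Remainder: 2x⁶ + x⁵ + 6x⁴ − 5x³ − 41x² + 8x + 24.
Step 3: lead(2x⁶ + x⁵ + 6x⁴ − 5x³ − 41x² + 8x + 24) ÷ lead(D) = 2x⁶ ÷ −2x² = −x⁴. Subtract (−x⁴)·D = 2x⁶ + x⁵ − 4x⁴. Remainder: 10x⁴ − 5x³ − 41x² + 8x + 24.
Step 4: lead(10x⁴ − 5x³ − 41x² + 8x + 24) ÷ lead(D) = 10x⁴ ÷ −2x² = −5x². Subtract (−5x²)·D = 10x⁴ + 5x³ − 20x². Remainder: −10x³ − 21x² + 8x + 24.
Step 5: lead(−10x³ − 21x² + 8x + 24) ÷ lead(D) = −10x³ ÷ −2x² = 5x. Subtract (5x)·D = −10x³ − 5x² + 20x. Remainder: −16x² − 12x + 24.
Step 6: lead(−16x² − 12x + 24) ÷ lead(D) = −16x² ÷ −2x² = 8. Subtract (8)·D = −16x² − 8x + 32. Remainder: −4x − 8.

Q(x) = −3x⁶ + 2x⁵ − x⁴ − 5x² + 5x + 8; R(x) = −4x − 8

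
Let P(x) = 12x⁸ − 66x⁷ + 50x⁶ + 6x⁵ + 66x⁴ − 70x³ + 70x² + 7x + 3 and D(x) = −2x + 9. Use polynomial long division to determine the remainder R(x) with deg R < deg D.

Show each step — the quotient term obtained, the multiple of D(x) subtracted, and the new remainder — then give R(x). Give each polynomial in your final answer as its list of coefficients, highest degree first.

R = [-6]

Step 1: lead(12x⁸ − 66x⁷ + 50x⁶ + 6x⁵ + 66x⁴ − 70x³ + 70x² + 7x + 3) ÷ lead(D) = 12x⁸ ÷ −2x = −6x⁷. Subtract (−6x⁷)·D = 12x⁸ − 54x⁷. Remainder: −12x⁷ + 50x⁶ + 6x⁵ + 66x⁴ − 70x³ + 70x² + 7x + 3.
Step 2: lead(−12x⁷ + 50x⁶ + 6x⁵ + 66x⁴ − 70x³ + 70x² + 7x + 3) ÷ lead(D) = −12x⁷ ÷ −2x = 6x⁶. Subtract (6x⁶)·D = −12x⁷ + 54x⁶. Remainder: −4x⁶ + 6x⁵ + 66x⁴ − 70x³ + 70x² + 7x + 3.
Step 3: lead(−4x⁶ + 6x⁵ + 66x⁴ − 70x³ + 70x² + 7x + 3) ÷ lead(D) = −4x⁶ ÷ −2x = 2x⁵. Subtract (2x⁵)·D = −4x⁶ + 18x⁵. Remainder: −12x⁵ + 66x⁴ − 70x³ + 70x² + 7x + 3.
Step 4: lead(−12x⁵ + 66x⁴ − 70x³ + 70x² + 7x + 3) ÷ lead(D) = −12x⁵ ÷ −2x = 6x⁴. Subtract (6x⁴)·D = −12x⁵ + 54x⁴. Remainder: 12x⁴ − 70x³ + 70x² + 7x + 3.
Step 5: lead(12x⁴ − 70x³ + 70x² + 7x + 3) ÷ lead(D) = 12x⁴ ÷ −2x = −6x³. Subtract (−6x³)·D = 12x⁴ − 54x³. Remainder: −16x³ + 70x² + 7x + 3.
Step 6: lead(−16x³ + 70x² + 7x + 3) ÷ lead(D) = −16x³ ÷ −2x = 8x². Subtract (8x²)·D = −16x³ + 72x². Remainder: −2x² + 7x + 3.
Step 7: lead(−2x² + 7x + 3) ÷ lead(D) = −2x² ÷ −2x = x. Subtract (x)·D = −2x² + 9x. Remainder: −2x + 3.
Step 8: lead(−2x + 3) ÷ lead(D) = −2x ÷ −2x = 1. Subtract (1)·D = −2x + 9. Remainder: −6.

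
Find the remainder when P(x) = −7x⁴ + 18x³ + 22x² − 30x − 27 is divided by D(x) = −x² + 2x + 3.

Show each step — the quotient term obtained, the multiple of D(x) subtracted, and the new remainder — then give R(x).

Step 1: lead(−7x⁴ + 18x³ + 22x² − 30x − 27) ÷ lead(D) = −7x⁴ ÷ −x² = 7x². Subtract (7x²)·D = −7x⁴ + 14x³ + 21x². Remainder: 4x³ + x² − 30x − 27.
Step 2: lead(4x³ + x² − 30x − 27) ÷ lead(D) = 4x³ ÷ −x² = −4x. Subtract (−4x)·D = 4x³ − 8x² − 12x. Remainder: 9x² − 18x − 27.
Step 3: lead(9x² − 18x − 27) ÷ lead(D) = 9x² ÷ −x² = −9. Subtract (−9)·D = 9x² − 18x − 27. Remainder: 0.

R(x) = 0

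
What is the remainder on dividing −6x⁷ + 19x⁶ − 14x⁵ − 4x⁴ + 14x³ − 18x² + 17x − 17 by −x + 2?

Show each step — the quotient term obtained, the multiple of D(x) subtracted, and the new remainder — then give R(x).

Step 1: lead(−6x⁷ + 19x⁶ − 14x⁵ − 4x⁴ + 14x³ − 18x² + 17x − 17) ÷ lead(D) = −6x⁷ ÷ −x = 6x⁶. Subtract (6x⁶)·D = −6x⁷ + 12x⁶. Remainder: 7x⁶ − 14x⁵ − 4x⁴ + 14x³ − 18x² + 17x − 17.
Step 2: lead(7x⁶ − 14x⁵ − 4x⁴ + 14x³ − 18x² + 17x − 17) ÷ lead(D) = 7x⁶ ÷ −x = −7x⁵. Subtract (−7x⁵)·D = 7x⁶ − 14x⁵. Remainder: −4x⁴ + 14x³ − 18x² + 17x − 17.
Step 3: lead(−4x⁴ + 14x³ − 18x² + 17x − 17) ÷ lead(D) = −4x⁴ ÷ −x = 4x³. Subtract (4x³)·D = −4x⁴ + 8x³. Remainder: 6x³ − 18x² + 17x − 17.
Step 4: lead(6x³ − 18x² + 17x − 17) ÷ lead(D) = 6x³ ÷ −x = −6x². Subtract (−6x²)·D = 6x³ − 12x². Remainder: −6x² + 17x − 17.
Step 5: lead(−6x² + 17x − 17) ÷ lead(D) = −6x² ÷ −x = 6x. Subtract (6x)·D = −6x² + 12x. Remainder: 5x − 17.
Step 6: lead(5x − 17) ÷ lead(D) = 5x ÷ −x = −5. Subtract (−5)·D = 5x − 10. Remainder: −7.

R(x) = −7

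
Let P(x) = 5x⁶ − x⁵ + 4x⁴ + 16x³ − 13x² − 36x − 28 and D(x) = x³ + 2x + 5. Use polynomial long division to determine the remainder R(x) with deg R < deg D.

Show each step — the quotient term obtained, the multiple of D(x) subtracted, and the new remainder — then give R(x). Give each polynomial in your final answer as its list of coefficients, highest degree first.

R = [4, 8, 7]

Step 1: lead(5x⁶ − x⁵ + 4x⁴ + 16x³ − 13x² − 36x − 28) ÷ lead(D) = 5x⁶ ÷ x³ = 5x³. Subtract (5x³)·D = 5x⁶ + 10x⁴ + 25x³. Remainder: −x⁵ − 6x⁴ − 9x³ − 13x² − 36x − 28.
Step 2: lead(−x⁵ − 6x⁴ − 9x³ − 13x² − 36x − 28) ÷ lead(D) = −x⁵ ÷ x³ = −x². Subtract (−x²)·D = −x⁵ − 2x³ − 5x². Remainder: −6x⁴ − 7x³ − 8x² − 36x − 28.
Step 3: lead(−6x⁴ − 7x³ − 8x² − 36x − 28) ÷ lead(D) = −6x⁴ ÷ x³ = −6x. Subtract (−6x)·D = −6x⁴ − 12x² − 30x. Remainder: −7x³ + 4x² − 6x − 28.
Step 4: lead(−7x³ + 4x² − 6x − 28) ÷ lead(D) = −7x³ ÷ x³ = −7. Subtract (−7)·D = −7x³ − 14x − 35. Remainder: 4x² + 8x + 7.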